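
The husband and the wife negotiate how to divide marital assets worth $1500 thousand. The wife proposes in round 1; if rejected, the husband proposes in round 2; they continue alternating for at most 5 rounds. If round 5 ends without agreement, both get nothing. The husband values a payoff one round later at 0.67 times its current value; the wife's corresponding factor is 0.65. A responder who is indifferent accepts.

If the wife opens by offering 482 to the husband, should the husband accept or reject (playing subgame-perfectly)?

Round 5 (the wife proposes): the husband will accept anything ≥ 0, so the wife offers 0 and keeps 1500.
Round 4 (the husband proposes): the wife can get 1500 next round, worth 0.65 × 1500 = 975 now; the husband offers that and keeps 525.
Round 3 (the wife proposes): the husband can get 525 next round, worth 0.67 × 525 = 351.75 now. The wife offers 351.75 and keeps 1500 − 351.75 = 1148.25.
Round 2 (the husband proposes): the wife can get 1148.25 next round, worth 0.65 × 1148.25 = 746.3625 now; the husband offers that and keeps 753.6375.
So by rejecting in round 1, the husband gets 753.6375 next round, worth 0.67 × 753.6375 = 504.937125 now.
Offer 482 < 504.937125, so the husband rejects.

Reject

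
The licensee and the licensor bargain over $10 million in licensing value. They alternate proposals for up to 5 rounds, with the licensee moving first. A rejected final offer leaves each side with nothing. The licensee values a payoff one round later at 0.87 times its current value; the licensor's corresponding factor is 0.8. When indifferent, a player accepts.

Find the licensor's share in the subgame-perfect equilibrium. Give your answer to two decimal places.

1.76

Round 5 (the licensee proposes): rejection yields 0 for the licensor; the licensee offers 0 and keeps 10.
Round 4 (the licensor proposes): the licensee can get 10 next round, worth 0.87 × 10 = 8.7 now, so the licensor offers 8.7, keeping 1.3.
Round 3 (the licensee proposes): the licensor can get 1.3 next round, worth 0.8 × 1.3 = 1.04 now; the licensee offers that and keeps 8.96.
Round 2 (the licensor proposes): the licensee can get 8.96 next round, worth 0.87 × 8.96 = 7.7952 now. The licensor offers 7.7952 and keeps 10 − 7.7952 = 2.2048.
Round 1 (the licensee proposes): the licensor can get 2.2048 next round, worth 0.8 × 2.2048 = 1.76384 now; the licensee offers that and keeps 8.23616.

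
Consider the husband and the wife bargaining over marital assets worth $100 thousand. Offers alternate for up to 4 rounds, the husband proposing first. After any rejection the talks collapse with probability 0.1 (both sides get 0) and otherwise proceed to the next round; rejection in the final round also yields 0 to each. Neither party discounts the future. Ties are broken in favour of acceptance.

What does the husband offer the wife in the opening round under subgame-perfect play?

By backward induction:
Round 4 (the wife proposes): rejection yields 0 for the husband; the wife offers 0 and keeps 100.
Round 3 (the husband proposes): rejecting gives the wife an expected 0.9 × 100 = 90, so the husband offers 90, keeping 10.
Round 2 (the wife proposes): rejecting gives the husband an expected 0.9 × 10 = 9, so the wife offers 9, keeping 91.
Round 1 (the husband proposes): rejecting gives the wife an expected 0.9 × 91 = 81.9; the husband offers that and keeps 18.1.

81.9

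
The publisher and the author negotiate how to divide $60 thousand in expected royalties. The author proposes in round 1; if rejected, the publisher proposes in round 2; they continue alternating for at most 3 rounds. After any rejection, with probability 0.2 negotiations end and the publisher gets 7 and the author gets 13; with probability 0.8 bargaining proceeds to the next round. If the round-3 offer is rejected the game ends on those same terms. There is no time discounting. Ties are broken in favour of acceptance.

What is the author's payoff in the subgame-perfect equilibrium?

Round 3 (the author proposes): the publisher gets 7 if talks fail, so the author offers 7 and keeps 53.
Round 2 (the publisher proposes): rejecting gives the author an expected 0.8 × 53 + 0.2 × 13 = 45; the publisher offers that and keeps 15.
Round 1 (the author proposes): rejecting gives the publisher an expected 0.8 × 15 + 0.2 × 7 = 13.4; the author offers that and keeps 46.6.

46.6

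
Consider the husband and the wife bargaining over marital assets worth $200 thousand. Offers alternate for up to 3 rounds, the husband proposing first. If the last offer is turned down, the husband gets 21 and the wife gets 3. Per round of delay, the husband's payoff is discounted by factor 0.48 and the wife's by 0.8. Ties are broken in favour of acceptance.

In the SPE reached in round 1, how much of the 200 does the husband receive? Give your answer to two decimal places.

115.65

Round 3 (the husband proposes): the wife gets 3 if talks fail, so the husband offers 3 and keeps 197.
Round 2 (the wife proposes): the husband can get 197 next round, worth 0.48 × 197 = 94.56 now. The wife offers 94.56 and keeps 200 − 94.56 = 105.44.
Round 1 (the husband proposes): the wife can get 105.44 next round, worth 0.8 × 105.44 = 84.352 now; the husband offers that and keeps 115.648.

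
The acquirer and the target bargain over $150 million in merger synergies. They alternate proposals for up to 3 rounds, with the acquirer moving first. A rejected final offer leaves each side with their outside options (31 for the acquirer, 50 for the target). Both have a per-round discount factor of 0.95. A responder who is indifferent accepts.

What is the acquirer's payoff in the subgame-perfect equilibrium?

97.75

Round 3 (the acquirer proposes): the target gets 50 if talks fail, so the acquirer offers 50 and keeps 100.
Round 2 (the target proposes): the acquirer can get 100 next round, worth 0.95 × 100 = 95 now. The target offers 95 and keeps 150 − 95 = 55.
Round 1 (the acquirer proposes): the target can get 55 next round, worth 0.95 × 55 = 52.25 now; the acquirer offers that and keeps 97.75.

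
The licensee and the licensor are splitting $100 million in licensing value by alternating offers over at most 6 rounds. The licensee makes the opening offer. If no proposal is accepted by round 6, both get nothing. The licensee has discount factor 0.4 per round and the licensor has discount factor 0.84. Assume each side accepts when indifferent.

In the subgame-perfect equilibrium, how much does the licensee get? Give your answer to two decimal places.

23.18

Solve by backward induction from round 6.
Round 6 (the licensor proposes): rejection yields 0 for the licensee; the licensor offers 0 and keeps 100.
Round 5 (the licensee proposes): the licensor can get 100 next round, worth 0.84 × 100 = 84 now. The licensee offers 84 and keeps 100 − 84 = 16.
Round 4 (the licensor proposes): the licensee can get 16 next round, worth 0.4 × 16 = 6.4 now. The licensor offers 6.4 and keeps 100 − 6.4 = 93.6.
Round 3 (the licensee proposes): the licensor can get 93.6 next round, worth 0.84 × 93.6 = 78.624 now, so the licensee offers 78.624, keeping 21.376.
Round 2 (the licensor proposes): the licensee can get 21.376 next round, worth 0.4 × 21.376 = 8.5504 now; the licensor offers that and keeps 91.4496.
Round 1 (the licensee proposes): the licensor can get 91.4496 next round, worth 0.84 × 91.4496 = 76.817664 now; the licensee offers that and keeps 23.182336.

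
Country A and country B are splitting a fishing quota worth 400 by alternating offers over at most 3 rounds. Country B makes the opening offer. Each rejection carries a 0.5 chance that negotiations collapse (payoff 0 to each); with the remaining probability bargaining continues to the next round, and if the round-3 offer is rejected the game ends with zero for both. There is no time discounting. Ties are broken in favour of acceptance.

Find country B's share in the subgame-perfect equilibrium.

Round 3 (country B proposes): country A will accept anything ≥ 0, so country B offers 0 and keeps 400.
Round 2 (country A proposes): rejecting gives country B an expected 0.5 × 400 = 200. Country A offers 200 and keeps 400 − 200 = 200.
Round 1 (country B proposes): rejecting gives country A an expected 0.5 × 200 = 100, so country B offers 100, keeping 300.

300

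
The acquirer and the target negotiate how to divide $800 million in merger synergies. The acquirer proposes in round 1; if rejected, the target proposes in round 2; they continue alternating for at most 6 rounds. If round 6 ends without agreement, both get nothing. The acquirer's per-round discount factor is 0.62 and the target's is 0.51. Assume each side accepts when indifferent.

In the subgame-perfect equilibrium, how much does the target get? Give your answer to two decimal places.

Round 6 (the target proposes): rejection yields 0 for the acquirer; the target offers 0 and keeps 800.
Round 5 (the acquirer proposes): the target can get 800 next round, worth 0.51 × 800 = 408 now; the acquirer offers that and keeps 392.
Round 4 (the target proposes): the acquirer can get 392 next round, worth 0.62 × 392 = 243.04 now, so the target offers 243.04, keeping 556.96.
Round 3 (the acquirer proposes): the target can get 556.96 next round, worth 0.51 × 556.96 = 284.0496 now; the acquirer offers that and keeps 515.9504.
Round 2 (the target proposes): the acquirer can get 515.9504 next round, worth 0.62 × 515.9504 = 319.889248 now; the target offers that and keeps 480.110752.
Round 1 (the acquirer proposes): the target can get 480.110752 next round, worth 0.51 × 480.110752 = 244.85648352 now. The acquirer offers 244.85648352 and keeps 800 − 244.85648352 = 555.14351648.

244.86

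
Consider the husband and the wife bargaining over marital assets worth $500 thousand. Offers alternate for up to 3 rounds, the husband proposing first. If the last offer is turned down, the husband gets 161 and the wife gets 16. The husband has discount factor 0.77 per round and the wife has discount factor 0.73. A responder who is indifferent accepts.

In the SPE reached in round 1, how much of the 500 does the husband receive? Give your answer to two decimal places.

407.06

Round 3 (the husband proposes): the wife gets 16 if talks fail, so the husband offers 16 and keeps 484.
Round 2 (the wife proposes): the husband can get 484 next round, worth 0.77 × 484 = 372.68 now; the wife offers that and keeps 127.32.
Round 1 (the husband proposes): the wife can get 127.32 next round, worth 0.73 × 127.32 = 92.9436 now. The husband offers 92.9436 and keeps 500 − 92.9436 = 407.0564.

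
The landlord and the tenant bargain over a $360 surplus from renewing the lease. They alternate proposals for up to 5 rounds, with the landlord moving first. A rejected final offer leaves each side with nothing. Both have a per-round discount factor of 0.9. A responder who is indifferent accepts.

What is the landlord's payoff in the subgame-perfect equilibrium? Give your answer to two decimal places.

301.36

Solve by backward induction from round 5.
Round 5 (the landlord proposes): rejection yields 0 for the tenant; the landlord offers 0 and keeps 360.
Round 4 (the tenant proposes): the landlord can get 360 next round, worth 0.9 × 360 = 324 now. The tenant offers 324 and keeps 360 − 324 = 36.
Round 3 (the landlord proposes): the tenant can get 36 next round, worth 0.9 × 36 = 32.4 now. The landlord offers 32.4 and keeps 360 − 32.4 = 327.6.
Round 2 (the tenant proposes): the landlord can get 327.6 next round, worth 0.9 × 327.6 = 294.84 now, so the tenant offers 294.84, keeping 65.16.
Round 1 (the landlord proposes): the tenant can get 65.16 next round, worth 0.9 × 65.16 = 58.644 now, so the landlord offers 58.644, keeping 301.356.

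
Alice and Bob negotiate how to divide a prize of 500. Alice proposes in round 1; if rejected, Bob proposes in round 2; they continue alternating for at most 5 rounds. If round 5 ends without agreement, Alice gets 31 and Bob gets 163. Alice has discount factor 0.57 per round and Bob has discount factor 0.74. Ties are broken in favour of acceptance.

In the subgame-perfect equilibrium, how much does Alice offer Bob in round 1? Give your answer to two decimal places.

255.21

Work backward from the last round.
Round 5 (Alice proposes): Bob gets 163 if talks fail, so Alice offers 163 and keeps 337.
Round 4 (Bob proposes): Alice can get 337 next round, worth 0.57 × 337 = 192.09 now, so Bob offers 192.09, keeping 307.91.
Round 3 (Alice proposes): Bob can get 307.91 next round, worth 0.74 × 307.91 = 227.8534 now. Alice offers 227.8534 and keeps 500 − 227.8534 = 272.1466.
Round 2 (Bob proposes): Alice can get 272.1466 next round, worth 0.57 × 272.1466 = 155.123562 now, so Bob offers 155.123562, keeping 344.876438.
Round 1 (Alice proposes): Bob can get 344.876438 next round, worth 0.74 × 344.876438 = 255.20856412 now; Alice offers that and keeps 244.79143588.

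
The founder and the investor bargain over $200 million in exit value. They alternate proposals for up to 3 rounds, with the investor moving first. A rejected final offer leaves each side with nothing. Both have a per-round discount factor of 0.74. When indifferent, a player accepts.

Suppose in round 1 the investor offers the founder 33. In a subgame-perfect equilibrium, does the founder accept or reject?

Round 3 (the investor proposes): the founder will accept anything ≥ 0, so the investor offers 0 and keeps 200.
Round 2 (the founder proposes): the investor can get 200 next round, worth 0.74 × 200 = 148 now, so the founder offers 148, keeping 52.
So by rejecting in round 1, the founder gets 52 next round, worth 0.74 × 52 = 38.48 now.
Offer 33 < 38.48, so the founder rejects.

Reject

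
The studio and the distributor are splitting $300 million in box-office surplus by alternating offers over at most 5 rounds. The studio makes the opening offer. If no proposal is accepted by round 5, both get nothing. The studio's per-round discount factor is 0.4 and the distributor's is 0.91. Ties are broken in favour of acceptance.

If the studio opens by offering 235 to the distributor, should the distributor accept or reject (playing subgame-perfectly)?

Work out the distributor's continuation value if the offer is rejected.
Round 5 (the studio proposes): the distributor will accept anything ≥ 0, so the studio offers 0 and keeps 300.
Round 4 (the distributor proposes): the studio can get 300 next round, worth 0.4 × 300 = 120 now. The distributor offers 120 and keeps 300 − 120 = 180.
Round 3 (the studio proposes): the distributor can get 180 next round, worth 0.91 × 180 = 163.8 now; the studio offers that and keeps 136.2.
Round 2 (the distributor proposes): the studio can get 136.2 next round, worth 0.4 × 136.2 = 54.48 now, so the distributor offers 54.48, keeping 245.52.
So by rejecting in round 1, the distributor gets 245.52 next round, worth 0.91 × 245.52 = 223.4232 now.
Offer 235 ≥ 223.4232, so the distributor accepts.

Accept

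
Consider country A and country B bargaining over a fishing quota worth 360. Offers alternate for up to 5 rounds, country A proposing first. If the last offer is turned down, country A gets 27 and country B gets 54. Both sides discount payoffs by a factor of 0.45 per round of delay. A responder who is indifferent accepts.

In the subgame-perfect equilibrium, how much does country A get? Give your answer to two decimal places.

250.64

Round 5 (country A proposes): country B gets 54 if talks fail, so country A offers 54 and keeps 306.
Round 4 (country B proposes): country A can get 306 next round, worth 0.45 × 306 = 137.7 now, so country B offers 137.7, keeping 222.3.
Round 3 (country A proposes): country B can get 222.3 next round, worth 0.45 × 222.3 = 100.035 now; country A offers that and keeps 259.965.
Round 2 (country B proposes): country A can get 259.965 next round, worth 0.45 × 259.965 = 116.98425 now, so country B offers 116.98425, keeping 243.01575.
Round 1 (country A proposes): country B can get 243.01575 next round, worth 0.45 × 243.01575 = 109.3570875 now, so country A offers 109.3570875, keeping 250.6429125.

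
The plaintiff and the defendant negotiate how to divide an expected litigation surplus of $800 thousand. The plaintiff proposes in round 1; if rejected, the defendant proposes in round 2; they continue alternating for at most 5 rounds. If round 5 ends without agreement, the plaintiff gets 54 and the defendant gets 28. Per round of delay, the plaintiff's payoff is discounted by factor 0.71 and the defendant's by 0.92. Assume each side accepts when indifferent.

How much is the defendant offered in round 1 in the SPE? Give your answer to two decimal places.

Work backward from the last round.
Round 5 (the plaintiff proposes): the defendant gets 28 if talks fail, so the plaintiff offers 28 and keeps 772.
Round 4 (the defendant proposes): the plaintiff can get 772 next round, worth 0.71 × 772 = 548.12 now. The defendant offers 548.12 and keeps 800 − 548.12 = 251.88.
Round 3 (the plaintiff proposes): the defendant can get 251.88 next round, worth 0.92 × 251.88 = 231.7296 now. The plaintiff offers 231.7296 and keeps 800 − 231.7296 = 568.2704.
Round 2 (the defendant proposes): the plaintiff can get 568.2704 next round, worth 0.71 × 568.2704 = 403.471984 now; the defendant offers that and keeps 396.528016.
Round 1 (the plaintiff proposes): the defendant can get 396.528016 next round, worth 0.92 × 396.528016 = 364.80577472 now. The plaintiff offers 364.80577472 and keeps 800 − 364.80577472 = 435.19422528.

364.81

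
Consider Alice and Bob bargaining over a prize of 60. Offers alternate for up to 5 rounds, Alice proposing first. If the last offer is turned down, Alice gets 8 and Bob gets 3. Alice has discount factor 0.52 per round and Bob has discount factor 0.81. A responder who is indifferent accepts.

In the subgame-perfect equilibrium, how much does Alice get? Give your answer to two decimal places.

26.31

Round 5 (Alice proposes): Bob gets 3 if talks fail, so Alice offers 3 and keeps 57.
Round 4 (Bob proposes): Alice can get 57 next round, worth 0.52 × 57 = 29.64 now; Bob offers that and keeps 30.36.
Round 3 (Alice proposes): Bob can get 30.36 next round, worth 0.81 × 30.36 = 24.5916 now, so Alice offers 24.5916, keeping 35.4084.
Round 2 (Bob proposes): Alice can get 35.4084 next round, worth 0.52 × 35.4084 = 18.412368 now, so Bob offers 18.412368, keeping 41.587632.
Round 1 (Alice proposes): Bob can get 41.587632 next round, worth 0.81 × 41.587632 = 33.68598192 now. Alice offers 33.68598192 and keeps 60 − 33.68598192 = 26.31401808.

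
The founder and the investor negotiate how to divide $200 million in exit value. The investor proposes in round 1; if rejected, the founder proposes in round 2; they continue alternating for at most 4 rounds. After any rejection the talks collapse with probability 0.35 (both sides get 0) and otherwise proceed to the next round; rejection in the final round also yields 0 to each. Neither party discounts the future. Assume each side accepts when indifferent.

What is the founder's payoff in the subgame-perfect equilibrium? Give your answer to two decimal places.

100.43

By backward induction:
Round 4 (the founder proposes): rejection yields 0 for the investor; the founder offers 0 and keeps 200.
Round 3 (the investor proposes): rejecting gives the founder an expected 0.65 × 200 = 130. The investor offers 130 and keeps 200 − 130 = 70.
Round 2 (the founder proposes): rejecting gives the investor an expected 0.65 × 70 = 45.5; the founder offers that and keeps 154.5.
Round 1 (the investor proposes): rejecting gives the founder an expected 0.65 × 154.5 = 100.425; the investor offers that and keeps 99.575.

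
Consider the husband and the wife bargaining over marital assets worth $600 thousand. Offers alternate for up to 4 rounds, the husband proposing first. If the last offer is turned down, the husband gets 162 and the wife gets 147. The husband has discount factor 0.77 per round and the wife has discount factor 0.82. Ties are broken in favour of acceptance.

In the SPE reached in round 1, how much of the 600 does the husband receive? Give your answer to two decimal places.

Round 4 (the wife proposes): the husband gets 162 if talks fail, so the wife offers 162 and keeps 438.
Round 3 (the husband proposes): the wife can get 438 next round, worth 0.82 × 438 = 359.16 now. The husband offers 359.16 and keeps 600 − 359.16 = 240.84.
Round 2 (the wife proposes): the husband can get 240.84 next round, worth 0.77 × 240.84 = 185.4468 now. The wife offers 185.4468 and keeps 600 − 185.4468 = 414.5532.
Round 1 (the husband proposes): the wife can get 414.5532 next round, worth 0.82 × 414.5532 = 339.933624 now. The husband offers 339.933624 and keeps 600 − 339.933624 = 260.066376.

260.07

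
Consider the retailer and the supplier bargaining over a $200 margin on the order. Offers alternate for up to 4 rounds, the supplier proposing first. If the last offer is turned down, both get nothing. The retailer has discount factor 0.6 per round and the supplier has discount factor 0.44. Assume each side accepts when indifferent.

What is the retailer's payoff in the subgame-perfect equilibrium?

Round 4 (the retailer proposes): the supplier will accept anything ≥ 0, so the retailer offers 0 and keeps 200.
Round 3 (the supplier proposes): the retailer can get 200 next round, worth 0.6 × 200 = 120 now. The supplier offers 120 and keeps 200 − 120 = 80.
Round 2 (the retailer proposes): the supplier can get 80 next round, worth 0.44 × 80 = 35.2 now, so the retailer offers 35.2, keeping 164.8.
Round 1 (the supplier proposes): the retailer can get 164.8 next round, worth 0.6 × 164.8 = 98.88 now; the supplier offers that and keeps 101.12.

98.88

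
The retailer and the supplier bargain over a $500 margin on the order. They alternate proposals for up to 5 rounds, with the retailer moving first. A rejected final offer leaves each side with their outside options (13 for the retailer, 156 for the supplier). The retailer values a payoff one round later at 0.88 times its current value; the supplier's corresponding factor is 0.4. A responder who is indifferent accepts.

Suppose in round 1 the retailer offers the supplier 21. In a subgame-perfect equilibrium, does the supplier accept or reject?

Work out the supplier's continuation value if the offer is rejected.
Round 5 (the retailer proposes): the supplier gets 156 if talks fail, so the retailer offers 156 and keeps 344.
Round 4 (the supplier proposes): the retailer can get 344 next round, worth 0.88 × 344 = 302.72 now, so the supplier offers 302.72, keeping 197.28.
Round 3 (the retailer proposes): the supplier can get 197.28 next round, worth 0.4 × 197.28 = 78.912 now; the retailer offers that and keeps 421.088.
Round 2 (the supplier proposes): the retailer can get 421.088 next round, worth 0.88 × 421.088 = 370.55744 now; the supplier offers that and keeps 129.44256.
So by rejecting in round 1, the supplier gets 129.44256 next round, worth 0.4 × 129.44256 = 51.777024 now.
Offer 21 < 51.777024, so the supplier rejects.

Reject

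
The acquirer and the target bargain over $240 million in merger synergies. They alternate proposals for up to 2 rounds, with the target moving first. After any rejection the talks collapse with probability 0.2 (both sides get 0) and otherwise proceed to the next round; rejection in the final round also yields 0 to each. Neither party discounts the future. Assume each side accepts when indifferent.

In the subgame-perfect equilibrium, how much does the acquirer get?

Round 2 (the acquirer proposes): the target will accept anything ≥ 0, so the acquirer offers 0 and keeps 240.
Round 1 (the target proposes): rejecting gives the acquirer an expected 0.8 × 240 = 192, so the target offers 192, keeping 48.

192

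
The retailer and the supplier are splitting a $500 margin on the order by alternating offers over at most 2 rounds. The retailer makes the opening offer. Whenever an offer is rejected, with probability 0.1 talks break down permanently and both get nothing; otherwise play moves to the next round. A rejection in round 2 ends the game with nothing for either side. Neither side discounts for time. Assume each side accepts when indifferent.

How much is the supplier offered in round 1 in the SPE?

450

Round 2 (the supplier proposes): rejection yields 0 for the retailer; the supplier offers 0 and keeps 500.
Round 1 (the retailer proposes): rejecting gives the supplier an expected 0.9 × 500 = 450; the retailer offers that and keeps 50.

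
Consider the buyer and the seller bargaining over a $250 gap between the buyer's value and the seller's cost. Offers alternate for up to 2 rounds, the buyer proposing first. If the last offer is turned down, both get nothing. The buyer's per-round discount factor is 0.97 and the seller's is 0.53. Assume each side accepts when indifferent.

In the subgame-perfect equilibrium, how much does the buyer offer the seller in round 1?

132.5

Round 2 (the seller proposes): rejection yields 0 for the buyer; the seller offers 0 and keeps 250.
Round 1 (the buyer proposes): the seller can get 250 next round, worth 0.53 × 250 = 132.5 now. The buyer offers 132.5 and keeps 250 − 132.5 = 117.5.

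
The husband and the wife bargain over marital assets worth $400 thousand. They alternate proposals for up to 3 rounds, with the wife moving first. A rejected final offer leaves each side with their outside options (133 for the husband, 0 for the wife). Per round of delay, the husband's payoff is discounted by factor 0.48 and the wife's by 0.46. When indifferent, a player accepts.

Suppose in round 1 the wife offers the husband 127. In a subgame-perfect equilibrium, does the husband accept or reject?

Round 3 (the wife proposes): the husband gets 133 if talks fail, so the wife offers 133 and keeps 267.
Round 2 (the husband proposes): the wife can get 267 next round, worth 0.46 × 267 = 122.82 now, so the husband offers 122.82, keeping 277.18.
So by rejecting in round 1, the husband gets 277.18 next round, worth 0.48 × 277.18 = 133.0464 now.
Offer 127 < 133.0464, so the husband rejects.

Reject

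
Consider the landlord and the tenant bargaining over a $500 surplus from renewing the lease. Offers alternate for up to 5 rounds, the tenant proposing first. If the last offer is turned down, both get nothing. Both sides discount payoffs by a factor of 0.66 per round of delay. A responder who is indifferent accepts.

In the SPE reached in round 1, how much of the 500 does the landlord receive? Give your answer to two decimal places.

161.07

Solve by backward induction from round 5.
Round 5 (the tenant proposes): the landlord will accept anything ≥ 0, so the tenant offers 0 and keeps 500.
Round 4 (the landlord proposes): the tenant can get 500 next round, worth 0.66 × 500 = 330 now, so the landlord offers 330, keeping 170.
Round 3 (the tenant proposes): the landlord can get 170 next round, worth 0.66 × 170 = 112.2 now; the tenant offers that and keeps 387.8.
Round 2 (the landlord proposes): the tenant can get 387.8 next round, worth 0.66 × 387.8 = 255.948 now, so the landlord offers 255.948, keeping 244.052.
Round 1 (the tenant proposes): the landlord can get 244.052 next round, worth 0.66 × 244.052 = 161.07432 now, so the tenant offers 161.07432, keeping 338.92568.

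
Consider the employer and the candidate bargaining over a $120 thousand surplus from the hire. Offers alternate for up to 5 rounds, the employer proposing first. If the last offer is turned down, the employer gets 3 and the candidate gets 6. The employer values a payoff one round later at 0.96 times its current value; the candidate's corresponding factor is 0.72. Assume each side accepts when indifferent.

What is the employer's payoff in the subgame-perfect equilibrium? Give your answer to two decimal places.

Round 5 (the employer proposes): the candidate gets 6 if talks fail, so the employer offers 6 and keeps 114.
Round 4 (the candidate proposes): the employer can get 114 next round, worth 0.96 × 114 = 109.44 now. The candidate offers 109.44 and keeps 120 − 109.44 = 10.56.
Round 3 (the employer proposes): the candidate can get 10.56 next round, worth 0.72 × 10.56 = 7.6032 now; the employer offers that and keeps 112.3968.
Round 2 (the candidate proposes): the employer can get 112.3968 next round, worth 0.96 × 112.3968 = 107.900928 now; the candidate offers that and keeps 12.099072.
Round 1 (the employer proposes): the candidate can get 12.099072 next round, worth 0.72 × 12.099072 = 8.71133184 now. The employer offers 8.71133184 and keeps 120 − 8.71133184 = 111.28866816.

111.29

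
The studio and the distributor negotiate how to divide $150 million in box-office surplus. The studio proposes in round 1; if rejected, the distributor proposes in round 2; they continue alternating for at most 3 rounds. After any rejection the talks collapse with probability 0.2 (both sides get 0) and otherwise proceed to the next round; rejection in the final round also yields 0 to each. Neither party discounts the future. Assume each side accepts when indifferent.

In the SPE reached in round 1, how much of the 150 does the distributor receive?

24

Round 3 (the studio proposes): the distributor will accept anything ≥ 0, so the studio offers 0 and keeps 150.
Round 2 (the distributor proposes): rejecting gives the studio an expected 0.8 × 150 = 120. The distributor offers 120 and keeps 150 − 120 = 30.
Round 1 (the studio proposes): rejecting gives the distributor an expected 0.8 × 30 = 24, so the studio offers 24, keeping 126.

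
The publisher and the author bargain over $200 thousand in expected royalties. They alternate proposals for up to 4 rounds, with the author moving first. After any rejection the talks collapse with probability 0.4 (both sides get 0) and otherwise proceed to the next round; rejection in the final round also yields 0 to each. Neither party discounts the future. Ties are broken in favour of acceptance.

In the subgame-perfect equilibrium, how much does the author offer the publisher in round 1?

Round 4 (the publisher proposes): rejection yields 0 for the author; the publisher offers 0 and keeps 200.
Round 3 (the author proposes): rejecting gives the publisher an expected 0.6 × 200 = 120. The author offers 120 and keeps 200 − 120 = 80.
Round 2 (the publisher proposes): rejecting gives the author an expected 0.6 × 80 = 48, so the publisher offers 48, keeping 152.
Round 1 (the author proposes): rejecting gives the publisher an expected 0.6 × 152 = 91.2; the author offers that and keeps 108.8.

91.2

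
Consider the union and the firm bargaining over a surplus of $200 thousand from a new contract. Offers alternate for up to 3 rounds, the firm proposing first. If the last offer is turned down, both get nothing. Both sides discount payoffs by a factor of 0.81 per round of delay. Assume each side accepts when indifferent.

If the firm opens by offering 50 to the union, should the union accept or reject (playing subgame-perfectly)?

Round 3 (the firm proposes): the union will accept anything ≥ 0, so the firm offers 0 and keeps 200.
Round 2 (the union proposes): the firm can get 200 next round, worth 0.81 × 200 = 162 now; the union offers that and keeps 38.
So by rejecting in round 1, the union gets 38 next round, worth 0.81 × 38 = 30.78 now.
Offer 50 ≥ 30.78, so the union accepts.

Accept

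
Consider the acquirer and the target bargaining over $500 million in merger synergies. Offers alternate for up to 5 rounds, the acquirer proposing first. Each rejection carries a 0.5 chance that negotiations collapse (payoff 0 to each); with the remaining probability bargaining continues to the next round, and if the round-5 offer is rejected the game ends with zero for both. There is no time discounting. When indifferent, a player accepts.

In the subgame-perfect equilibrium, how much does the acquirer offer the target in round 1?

156.25

Round 5 (the acquirer proposes): rejection yields 0 for the target; the acquirer offers 0 and keeps 500.
Round 4 (the target proposes): rejecting gives the acquirer an expected 0.5 × 500 = 250. The target offers 250 and keeps 500 − 250 = 250.
Round 3 (the acquirer proposes): rejecting gives the target an expected 0.5 × 250 = 125, so the acquirer offers 125, keeping 375.
Round 2 (the target proposes): rejecting gives the acquirer an expected 0.5 × 375 = 187.5. The target offers 187.5 and keeps 500 − 187.5 = 312.5.
Round 1 (the acquirer proposes): rejecting gives the target an expected 0.5 × 312.5 = 156.25, so the acquirer offers 156.25, keeping 343.75.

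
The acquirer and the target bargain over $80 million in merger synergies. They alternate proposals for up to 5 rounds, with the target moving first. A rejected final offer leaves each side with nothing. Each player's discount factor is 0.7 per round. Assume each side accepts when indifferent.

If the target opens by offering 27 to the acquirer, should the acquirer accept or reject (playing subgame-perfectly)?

Accept

Round 5 (the target proposes): the acquirer will accept anything ≥ 0, so the target offers 0 and keeps 80.
Round 4 (the acquirer proposes): the target can get 80 next round, worth 0.7 × 80 = 56 now, so the acquirer offers 56, keeping 24.
Round 3 (the target proposes): the acquirer can get 24 next round, worth 0.7 × 24 = 16.8 now, so the target offers 16.8, keeping 63.2.
Round 2 (the acquirer proposes): the target can get 63.2 next round, worth 0.7 × 63.2 = 44.24 now. The acquirer offers 44.24 and keeps 80 − 44.24 = 35.76.
So by rejecting in round 1, the acquirer gets 35.76 next round, worth 0.7 × 35.76 = 25.032 now.
Offer 27 ≥ 25.032, so the acquirer accepts.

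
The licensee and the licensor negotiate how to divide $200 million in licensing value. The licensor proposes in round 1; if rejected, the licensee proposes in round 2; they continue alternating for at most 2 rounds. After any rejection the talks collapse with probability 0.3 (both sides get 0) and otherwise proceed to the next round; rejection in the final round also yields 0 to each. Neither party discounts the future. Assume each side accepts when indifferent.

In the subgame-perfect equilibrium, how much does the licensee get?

By backward induction:
Round 2 (the licensee proposes): the licensor will accept anything ≥ 0, so the licensee offers 0 and keeps 200.
Round 1 (the licensor proposes): rejecting gives the licensee an expected 0.7 × 200 = 140. The licensor offers 140 and keeps 200 − 140 = 60.

140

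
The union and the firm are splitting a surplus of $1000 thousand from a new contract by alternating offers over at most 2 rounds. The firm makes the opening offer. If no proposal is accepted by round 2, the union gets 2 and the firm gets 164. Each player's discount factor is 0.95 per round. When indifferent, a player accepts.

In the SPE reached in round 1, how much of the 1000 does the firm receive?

205.8

Round 2 (the union proposes): the firm gets 164 if talks fail, so the union offers 164 and keeps 836.
Round 1 (the firm proposes): the union can get 836 next round, worth 0.95 × 836 = 794.2 now, so the firm offers 794.2, keeping 205.8.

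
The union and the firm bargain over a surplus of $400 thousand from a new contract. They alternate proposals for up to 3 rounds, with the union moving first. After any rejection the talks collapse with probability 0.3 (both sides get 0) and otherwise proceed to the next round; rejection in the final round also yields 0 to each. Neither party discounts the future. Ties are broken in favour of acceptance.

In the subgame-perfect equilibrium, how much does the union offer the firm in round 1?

Round 3 (the union proposes): rejection yields 0 for the firm; the union offers 0 and keeps 400.
Round 2 (the firm proposes): rejecting gives the union an expected 0.7 × 400 = 280; the firm offers that and keeps 120.
Round 1 (the union proposes): rejecting gives the firm an expected 0.7 × 120 = 84, so the union offers 84, keeping 316.

84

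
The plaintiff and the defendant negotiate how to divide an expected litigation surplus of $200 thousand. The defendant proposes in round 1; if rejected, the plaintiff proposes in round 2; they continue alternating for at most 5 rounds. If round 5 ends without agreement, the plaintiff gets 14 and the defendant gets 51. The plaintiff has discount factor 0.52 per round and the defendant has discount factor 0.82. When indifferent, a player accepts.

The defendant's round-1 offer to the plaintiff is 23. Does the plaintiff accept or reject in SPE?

Work out the plaintiff's continuation value if the offer is rejected.
Round 5 (the defendant proposes): the plaintiff gets 14 if talks fail, so the defendant offers 14 and keeps 186.
Round 4 (the plaintiff proposes): the defendant can get 186 next round, worth 0.82 × 186 = 152.52 now. The plaintiff offers 152.52 and keeps 200 − 152.52 = 47.48.
Round 3 (the defendant proposes): the plaintiff can get 47.48 next round, worth 0.52 × 47.48 = 24.6896 now; the defendant offers that and keeps 175.3104.
Round 2 (the plaintiff proposes): the defendant can get 175.3104 next round, worth 0.82 × 175.3104 = 143.754528 now, so the plaintiff offers 143.754528, keeping 56.245472.
So by rejecting in round 1, the plaintiff gets 56.245472 next round, worth 0.52 × 56.245472 = 29.24764544 now.
Offer 23 < 29.24764544, so the plaintiff rejects.

Reject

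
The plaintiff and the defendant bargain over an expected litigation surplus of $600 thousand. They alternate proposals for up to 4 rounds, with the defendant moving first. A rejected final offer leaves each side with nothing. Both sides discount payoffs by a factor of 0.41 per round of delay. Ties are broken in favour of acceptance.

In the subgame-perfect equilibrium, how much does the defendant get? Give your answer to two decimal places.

413.51

Round 4 (the plaintiff proposes): rejection yields 0 for the defendant; the plaintiff offers 0 and keeps 600.
Round 3 (the defendant proposes): the plaintiff can get 600 next round, worth 0.41 × 600 = 246 now, so the defendant offers 246, keeping 354.
Round 2 (the plaintiff proposes): the defendant can get 354 next round, worth 0.41 × 354 = 145.14 now; the plaintiff offers that and keeps 454.86.
Round 1 (the defendant proposes): the plaintiff can get 454.86 next round, worth 0.41 × 454.86 = 186.4926 now. The defendant offers 186.4926 and keeps 600 − 186.4926 = 413.5074.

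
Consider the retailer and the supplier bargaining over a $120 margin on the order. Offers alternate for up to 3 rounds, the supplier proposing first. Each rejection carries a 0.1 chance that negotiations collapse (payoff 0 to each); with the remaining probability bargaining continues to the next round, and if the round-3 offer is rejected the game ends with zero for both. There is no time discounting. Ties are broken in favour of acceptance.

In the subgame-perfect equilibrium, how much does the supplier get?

109.2

Round 3 (the supplier proposes): rejection yields 0 for the retailer; the supplier offers 0 and keeps 120.
Round 2 (the retailer proposes): rejecting gives the supplier an expected 0.9 × 120 = 108, so the retailer offers 108, keeping 12.
Round 1 (the supplier proposes): rejecting gives the retailer an expected 0.9 × 12 = 10.8. The supplier offers 10.8 and keeps 120 − 10.8 = 109.2.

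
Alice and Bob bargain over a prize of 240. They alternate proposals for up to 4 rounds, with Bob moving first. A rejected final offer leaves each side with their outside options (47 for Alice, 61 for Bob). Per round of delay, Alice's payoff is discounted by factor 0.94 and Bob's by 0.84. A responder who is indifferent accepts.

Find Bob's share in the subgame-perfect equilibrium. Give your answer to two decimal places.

Round 4 (Alice proposes): Bob gets 61 if talks fail, so Alice offers 61 and keeps 179.
Round 3 (Bob proposes): Alice can get 179 next round, worth 0.94 × 179 = 168.26 now. Bob offers 168.26 and keeps 240 − 168.26 = 71.74.
Round 2 (Alice proposes): Bob can get 71.74 next round, worth 0.84 × 71.74 = 60.2616 now, so Alice offers 60.2616, keeping 179.7384.
Round 1 (Bob proposes): Alice can get 179.7384 next round, worth 0.94 × 179.7384 = 168.954096 now; Bob offers that and keeps 71.045904.

71.05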